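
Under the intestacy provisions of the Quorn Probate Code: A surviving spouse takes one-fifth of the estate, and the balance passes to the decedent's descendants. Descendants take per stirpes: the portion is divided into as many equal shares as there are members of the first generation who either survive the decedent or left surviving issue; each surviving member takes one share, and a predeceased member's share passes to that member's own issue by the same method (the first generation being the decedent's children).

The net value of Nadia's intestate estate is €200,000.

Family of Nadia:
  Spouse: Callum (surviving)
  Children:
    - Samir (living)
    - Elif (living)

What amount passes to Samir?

Callum takes one-fifth of €200,000 = €40,000. The remaining €160,000 passes to the descendants.
The descendants' portion (€160,000) is divided into 2 shares of €80,000: Samir and Elif each take €80,000.

Samir receives €80,000.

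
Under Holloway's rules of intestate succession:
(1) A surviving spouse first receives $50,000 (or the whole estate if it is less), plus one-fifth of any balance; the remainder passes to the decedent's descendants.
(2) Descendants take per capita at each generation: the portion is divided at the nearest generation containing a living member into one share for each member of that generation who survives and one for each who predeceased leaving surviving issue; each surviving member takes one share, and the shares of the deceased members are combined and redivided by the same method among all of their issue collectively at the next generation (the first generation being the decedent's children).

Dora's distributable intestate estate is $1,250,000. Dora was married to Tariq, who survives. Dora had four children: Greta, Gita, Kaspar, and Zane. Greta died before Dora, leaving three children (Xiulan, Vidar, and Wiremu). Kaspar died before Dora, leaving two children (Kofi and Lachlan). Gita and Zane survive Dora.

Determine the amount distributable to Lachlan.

Lachlan receives $96,000.

Tariq first takes $50,000, leaving a balance of $1,200,000. Tariq then takes one-fifth of the balance ($240,000), for a total of $290,000. The remaining $960,000 passes to the descendants.
The descendants' portion ($960,000) is divided at the children's generation into 4 shares of $240,000. Gita and Zane each take $240,000. The 2 shares of the deceased (Greta and Kaspar) are combined into a pool of $480,000.
That pool ($480,000) is divided at the grandchildren's generation equally among Xiulan, Vidar, Wiremu, Kofi, and Lachlan: $96,000 each.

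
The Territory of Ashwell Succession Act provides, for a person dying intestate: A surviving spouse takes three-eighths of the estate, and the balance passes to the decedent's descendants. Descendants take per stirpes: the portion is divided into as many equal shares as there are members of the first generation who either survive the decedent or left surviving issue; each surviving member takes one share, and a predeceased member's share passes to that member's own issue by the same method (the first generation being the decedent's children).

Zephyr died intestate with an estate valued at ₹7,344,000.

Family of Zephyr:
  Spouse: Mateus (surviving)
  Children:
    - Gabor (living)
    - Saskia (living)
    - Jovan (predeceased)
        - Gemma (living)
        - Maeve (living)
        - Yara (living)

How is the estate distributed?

Mateus: ₹2,754,000; Gabor: ₹1,530,000; Saskia: ₹1,530,000; Gemma: ₹510,000; Maeve: ₹510,000; Yara: ₹510,000

Mateus takes three-eighths of ₹7,344,000 = ₹2,754,000. The remaining ₹4,590,000 passes to the descendants.
The descendants' portion (₹4,590,000) is divided into 3 shares of ₹1,530,000: Gabor and Saskia each take ₹1,530,000; Jovan's ₹1,530,000 share passes to Jovan's issue.
Jovan's share (₹1,530,000) is divided into 3 shares of ₹510,000: Gemma, Maeve, and Yara each take ₹510,000.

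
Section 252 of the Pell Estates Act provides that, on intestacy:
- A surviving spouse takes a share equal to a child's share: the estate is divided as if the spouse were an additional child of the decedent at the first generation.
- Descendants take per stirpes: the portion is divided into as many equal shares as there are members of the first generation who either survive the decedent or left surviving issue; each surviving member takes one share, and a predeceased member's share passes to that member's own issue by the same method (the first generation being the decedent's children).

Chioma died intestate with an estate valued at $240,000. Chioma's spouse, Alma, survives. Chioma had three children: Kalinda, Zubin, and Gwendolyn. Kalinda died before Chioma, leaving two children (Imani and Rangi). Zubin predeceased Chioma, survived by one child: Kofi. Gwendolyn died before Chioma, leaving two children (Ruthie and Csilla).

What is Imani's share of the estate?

The spouse counts as an additional share at the children's level, so there are 4 primary shares of $60,000. Alma takes one such share ($60,000).
The children's combined portion ($180,000) is divided into 3 shares of $60,000: Kalinda's $60,000 share passes to Kalinda's issue; Zubin's $60,000 share passes to Zubin's issue; Gwendolyn's $60,000 share passes to Gwendolyn's issue.
Kalinda's share ($60,000) is divided into 2 shares of $30,000: Imani and Rangi each take $30,000.
Zubin's share ($60,000) passes entirely to Kofi.
Gwendolyn's share ($60,000) is divided into 2 shares of $30,000: Ruthie and Csilla each take $30,000.

Imani receives $30,000.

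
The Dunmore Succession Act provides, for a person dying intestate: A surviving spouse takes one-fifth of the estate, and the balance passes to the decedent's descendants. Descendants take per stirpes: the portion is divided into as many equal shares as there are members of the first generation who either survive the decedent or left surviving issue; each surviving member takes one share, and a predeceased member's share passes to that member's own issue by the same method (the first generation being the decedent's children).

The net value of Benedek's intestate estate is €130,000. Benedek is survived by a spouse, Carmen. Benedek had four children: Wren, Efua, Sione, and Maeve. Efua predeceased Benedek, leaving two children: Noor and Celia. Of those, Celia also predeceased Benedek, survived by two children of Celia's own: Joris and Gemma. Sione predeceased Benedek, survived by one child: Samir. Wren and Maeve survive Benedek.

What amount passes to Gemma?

Gemma receives €6,500.

Carmen takes one-fifth of €130,000 = €26,000. The remaining €104,000 passes to the descendants.
The descendants' portion (€104,000) is divided into 4 shares of €26,000: Wren and Maeve each take €26,000; Efua's €26,000 share passes to Efua's issue; Sione's €26,000 share passes to Sione's issue.
Efua's share (€26,000) is divided into 2 shares of €13,000: Noor takes €13,000; Celia's €13,000 share passes to Celia's issue.
Celia's share (€13,000) is divided into 2 shares of €6,500: Joris and Gemma each take €6,500.
Sione's share (€26,000) passes entirely to Samir.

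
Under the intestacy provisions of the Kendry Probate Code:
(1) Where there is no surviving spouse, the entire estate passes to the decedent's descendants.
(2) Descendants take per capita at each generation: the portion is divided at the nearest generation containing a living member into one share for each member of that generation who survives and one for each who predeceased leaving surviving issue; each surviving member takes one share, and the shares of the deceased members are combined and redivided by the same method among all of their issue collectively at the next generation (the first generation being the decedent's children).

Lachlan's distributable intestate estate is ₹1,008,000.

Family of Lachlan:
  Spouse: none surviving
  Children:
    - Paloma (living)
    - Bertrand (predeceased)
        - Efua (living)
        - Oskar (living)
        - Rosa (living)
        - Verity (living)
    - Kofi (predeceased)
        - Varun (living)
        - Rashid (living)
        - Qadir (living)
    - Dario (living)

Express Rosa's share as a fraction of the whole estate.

The entire ₹1,008,000 passes to the descendants.
That amount (₹1,008,000) is divided at the children's generation into 4 shares of ₹252,000. Paloma and Dario each take ₹252,000. The 2 shares of the deceased (Bertrand and Kofi) are combined into a pool of ₹504,000.
That pool (₹504,000) is divided at the grandchildren's generation equally among Efua, Oskar, Rosa, Verity, Varun, Rashid, and Qadir: ₹72,000 each.

Rosa receives 1/14 of the estate.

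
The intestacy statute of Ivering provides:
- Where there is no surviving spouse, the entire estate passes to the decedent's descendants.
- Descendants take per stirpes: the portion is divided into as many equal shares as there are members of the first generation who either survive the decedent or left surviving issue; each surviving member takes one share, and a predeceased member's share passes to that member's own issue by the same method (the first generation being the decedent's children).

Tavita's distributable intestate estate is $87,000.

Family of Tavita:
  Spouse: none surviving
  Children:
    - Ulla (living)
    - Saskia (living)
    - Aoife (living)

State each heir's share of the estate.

Ulla: $29,000; Saskia: $29,000; Aoife: $29,000

The entire $87,000 passes to the descendants.
That amount ($87,000) is divided into 3 shares of $29,000: Ulla, Saskia, and Aoife each take $29,000.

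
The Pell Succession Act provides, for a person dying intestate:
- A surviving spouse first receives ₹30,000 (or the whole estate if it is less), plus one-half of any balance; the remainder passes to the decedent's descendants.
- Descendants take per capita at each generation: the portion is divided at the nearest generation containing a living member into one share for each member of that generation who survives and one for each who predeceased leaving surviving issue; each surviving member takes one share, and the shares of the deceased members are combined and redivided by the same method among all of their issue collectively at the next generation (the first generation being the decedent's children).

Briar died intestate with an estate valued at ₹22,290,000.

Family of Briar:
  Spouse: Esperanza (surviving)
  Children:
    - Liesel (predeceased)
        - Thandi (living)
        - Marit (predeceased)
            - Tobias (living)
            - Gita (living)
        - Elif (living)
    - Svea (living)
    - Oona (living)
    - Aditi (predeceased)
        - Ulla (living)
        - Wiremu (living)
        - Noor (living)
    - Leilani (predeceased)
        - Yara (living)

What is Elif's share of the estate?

Elif receives ₹954,000.

Esperanza first takes ₹30,000, leaving a balance of ₹22,260,000. Esperanza then takes one-half of the balance (₹11,130,000), for a total of ₹11,160,000. The remaining ₹11,130,000 passes to the descendants.
The descendants' portion (₹11,130,000) is divided at the children's generation into 5 shares of ₹2,226,000. Svea and Oona each take ₹2,226,000. The 3 shares of the deceased (Liesel, Aditi, and Leilani) are combined into a pool of ₹6,678,000.
That pool (₹6,678,000) is divided at the grandchildren's generation into 7 shares of ₹954,000. Thandi, Elif, Ulla, Wiremu, Noor, and Yara each take ₹954,000. The remaining share for the deceased Marit (₹954,000) is carried to the next generation.
That pool (₹954,000) is divided at the great-grandchildren's generation equally among Tobias and Gita: ₹477,000 each.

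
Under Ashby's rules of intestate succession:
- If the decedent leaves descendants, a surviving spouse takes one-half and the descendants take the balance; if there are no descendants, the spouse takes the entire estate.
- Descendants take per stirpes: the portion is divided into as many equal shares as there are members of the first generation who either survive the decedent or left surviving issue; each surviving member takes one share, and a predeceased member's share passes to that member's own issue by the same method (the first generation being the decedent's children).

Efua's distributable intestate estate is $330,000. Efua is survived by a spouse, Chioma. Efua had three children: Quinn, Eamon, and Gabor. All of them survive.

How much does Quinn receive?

Quinn receives $55,000.

Chioma takes one-half of $330,000 = $165,000. The remaining $165,000 passes to the descendants.
The descendants' portion ($165,000) is divided into 3 shares of $55,000: Quinn, Eamon, and Gabor each take $55,000.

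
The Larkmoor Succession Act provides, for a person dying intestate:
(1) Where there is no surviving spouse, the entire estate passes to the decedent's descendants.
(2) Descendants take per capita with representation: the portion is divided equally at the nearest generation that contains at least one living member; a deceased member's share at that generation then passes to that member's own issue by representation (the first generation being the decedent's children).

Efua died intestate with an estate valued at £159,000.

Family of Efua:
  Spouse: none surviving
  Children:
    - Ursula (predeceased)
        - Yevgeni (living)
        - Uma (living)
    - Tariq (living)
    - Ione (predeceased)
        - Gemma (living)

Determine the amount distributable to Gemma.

The entire £159,000 passes to the descendants.
That amount (£159,000) is divided into 3 shares of £53,000: Tariq takes £53,000; Ursula's £53,000 share passes to Ursula's issue; Ione's £53,000 share passes to Ione's issue.
Ursula's share (£53,000) is divided into 2 shares of £26,500: Yevgeni and Uma each take £26,500.
Ione's share (£53,000) passes entirely to Gemma.

Gemma receives £53,000.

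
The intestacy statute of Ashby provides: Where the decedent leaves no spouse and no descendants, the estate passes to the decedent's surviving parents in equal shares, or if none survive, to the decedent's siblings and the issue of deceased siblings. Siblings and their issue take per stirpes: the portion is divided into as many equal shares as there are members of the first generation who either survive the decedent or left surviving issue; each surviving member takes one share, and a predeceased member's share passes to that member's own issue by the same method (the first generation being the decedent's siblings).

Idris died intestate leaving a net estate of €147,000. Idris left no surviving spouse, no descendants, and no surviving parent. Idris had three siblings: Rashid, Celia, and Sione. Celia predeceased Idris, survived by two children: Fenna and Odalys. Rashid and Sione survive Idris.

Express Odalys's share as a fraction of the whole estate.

The entire €147,000 passes to the siblings and their issue.
That amount (€147,000) is divided into 3 shares of €49,000: Rashid and Sione each take €49,000; Celia's €49,000 share passes to Celia's issue.
Celia's share (€49,000) is divided into 2 shares of €24,500: Fenna and Odalys each take €24,500.

Odalys receives 1/6 of the estate.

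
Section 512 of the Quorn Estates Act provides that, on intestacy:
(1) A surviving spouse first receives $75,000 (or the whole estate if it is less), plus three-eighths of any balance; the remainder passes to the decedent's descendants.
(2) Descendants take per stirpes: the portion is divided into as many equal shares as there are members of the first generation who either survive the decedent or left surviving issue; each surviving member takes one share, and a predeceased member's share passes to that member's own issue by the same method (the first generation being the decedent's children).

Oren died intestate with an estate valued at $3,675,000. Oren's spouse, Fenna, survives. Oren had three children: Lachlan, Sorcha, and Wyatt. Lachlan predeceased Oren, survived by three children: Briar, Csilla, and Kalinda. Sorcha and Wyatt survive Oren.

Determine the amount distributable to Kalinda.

Kalinda receives $250,000.

Fenna first takes $75,000, leaving a balance of $3,600,000. Fenna then takes three-eighths of the balance ($1,350,000), for a total of $1,425,000. The remaining $2,250,000 passes to the descendants.
The descendants' portion ($2,250,000) is divided into 3 shares of $750,000: Sorcha and Wyatt each take $750,000; Lachlan's $750,000 share passes to Lachlan's issue.
Lachlan's share ($750,000) is divided into 3 shares of $250,000: Briar, Csilla, and Kalinda each take $250,000.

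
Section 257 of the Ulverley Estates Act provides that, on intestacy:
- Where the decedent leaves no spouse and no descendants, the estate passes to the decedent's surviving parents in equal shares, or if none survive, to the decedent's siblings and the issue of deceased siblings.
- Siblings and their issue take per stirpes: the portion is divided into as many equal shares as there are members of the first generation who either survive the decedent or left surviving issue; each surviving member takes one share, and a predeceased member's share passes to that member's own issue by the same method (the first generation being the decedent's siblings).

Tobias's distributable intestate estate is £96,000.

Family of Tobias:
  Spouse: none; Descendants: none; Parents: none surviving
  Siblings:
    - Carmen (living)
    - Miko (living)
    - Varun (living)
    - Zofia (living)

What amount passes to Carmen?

Carmen receives £24,000.

The entire £96,000 passes to the siblings and their issue.
That amount (£96,000) is divided into 4 shares of £24,000: Carmen, Miko, Varun, and Zofia each take £24,000.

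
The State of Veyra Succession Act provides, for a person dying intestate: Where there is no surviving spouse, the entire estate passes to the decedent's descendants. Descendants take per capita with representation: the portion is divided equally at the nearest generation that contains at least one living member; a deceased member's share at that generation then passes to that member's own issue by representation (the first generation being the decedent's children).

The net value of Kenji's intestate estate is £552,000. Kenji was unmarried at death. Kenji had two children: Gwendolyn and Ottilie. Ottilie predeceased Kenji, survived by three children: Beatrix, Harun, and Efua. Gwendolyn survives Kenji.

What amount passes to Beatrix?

Beatrix receives £92,000.

The entire £552,000 passes to the descendants.
That amount (£552,000) is divided into 2 shares of £276,000: Gwendolyn takes £276,000; Ottilie's £276,000 share passes to Ottilie's issue.
Ottilie's share (£276,000) is divided into 3 shares of £92,000: Beatrix, Harun, and Efua each take £92,000.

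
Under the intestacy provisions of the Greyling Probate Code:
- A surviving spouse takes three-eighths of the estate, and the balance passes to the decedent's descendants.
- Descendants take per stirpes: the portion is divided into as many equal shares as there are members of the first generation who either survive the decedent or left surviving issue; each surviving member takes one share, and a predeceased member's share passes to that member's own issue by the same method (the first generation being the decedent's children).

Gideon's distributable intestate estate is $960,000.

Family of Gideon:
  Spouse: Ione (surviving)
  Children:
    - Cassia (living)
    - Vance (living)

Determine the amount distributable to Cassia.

Ione takes three-eighths of $960,000 = $360,000. The remaining $600,000 passes to the descendants.
The descendants' portion ($600,000) is divided into 2 shares of $300,000: Cassia and Vance each take $300,000.

Cassia receives $300,000.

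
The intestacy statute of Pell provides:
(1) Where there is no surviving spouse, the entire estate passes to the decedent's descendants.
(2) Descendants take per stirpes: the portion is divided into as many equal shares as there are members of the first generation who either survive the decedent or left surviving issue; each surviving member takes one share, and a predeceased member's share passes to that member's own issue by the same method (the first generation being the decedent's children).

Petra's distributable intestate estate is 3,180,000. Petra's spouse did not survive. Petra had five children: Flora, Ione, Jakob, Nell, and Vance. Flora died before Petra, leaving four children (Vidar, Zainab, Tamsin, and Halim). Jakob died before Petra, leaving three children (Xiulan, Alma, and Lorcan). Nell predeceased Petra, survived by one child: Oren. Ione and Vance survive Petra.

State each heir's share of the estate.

The entire 3,180,000 passes to the descendants.
That amount (3,180,000) is divided into 5 shares of 636,000: Ione and Vance each take 636,000; Flora's 636,000 share passes to Flora's issue; Jakob's 636,000 share passes to Jakob's issue; Nell's 636,000 share passes to Nell's issue.
Flora's share (636,000) is divided into 4 shares of 159,000: Vidar, Zainab, Tamsin, and Halim each take 159,000.
Jakob's share (636,000) is divided into 3 shares of 212,000: Xiulan, Alma, and Lorcan each take 212,000.
Nell's share (636,000) passes entirely to Oren.

Vidar: 159,000; Zainab: 159,000; Tamsin: 159,000; Halim: 159,000; Ione: 636,000; Xiulan: 212,000; Alma: 212,000; Lorcan: 212,000; Oren: 636,000; Vance: 636,000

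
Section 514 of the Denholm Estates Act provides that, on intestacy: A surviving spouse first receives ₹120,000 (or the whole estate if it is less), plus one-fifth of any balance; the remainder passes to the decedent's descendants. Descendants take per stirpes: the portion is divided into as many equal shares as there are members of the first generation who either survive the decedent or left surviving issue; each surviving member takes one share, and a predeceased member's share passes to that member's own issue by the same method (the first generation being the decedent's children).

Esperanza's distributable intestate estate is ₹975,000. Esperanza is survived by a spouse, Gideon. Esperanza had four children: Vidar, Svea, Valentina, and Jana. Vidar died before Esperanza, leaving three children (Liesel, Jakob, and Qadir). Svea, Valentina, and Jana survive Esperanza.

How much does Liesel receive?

Gideon first takes ₹120,000, leaving a balance of ₹855,000. Gideon then takes one-fifth of the balance (₹171,000), for a total of ₹291,000. The remaining ₹684,000 passes to the descendants.
The descendants' portion (₹684,000) is divided into 4 shares of ₹171,000: Svea, Valentina, and Jana each take ₹171,000; Vidar's ₹171,000 share passes to Vidar's issue.
Vidar's share (₹171,000) is divided into 3 shares of ₹57,000: Liesel, Jakob, and Qadir each take ₹57,000.

Liesel receives ₹57,000.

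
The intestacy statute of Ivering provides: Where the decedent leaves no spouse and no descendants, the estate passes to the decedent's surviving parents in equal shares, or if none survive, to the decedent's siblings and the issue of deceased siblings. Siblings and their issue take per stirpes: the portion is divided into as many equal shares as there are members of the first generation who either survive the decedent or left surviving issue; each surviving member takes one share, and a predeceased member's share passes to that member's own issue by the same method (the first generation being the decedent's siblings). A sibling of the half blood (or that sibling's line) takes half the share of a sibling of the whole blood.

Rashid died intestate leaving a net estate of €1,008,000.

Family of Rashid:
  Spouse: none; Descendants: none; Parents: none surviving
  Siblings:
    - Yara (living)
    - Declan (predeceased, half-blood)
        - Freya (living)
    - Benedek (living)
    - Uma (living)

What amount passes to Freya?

Freya receives €144,000.

The entire €1,008,000 passes to the siblings and their issue.
Counting each half-blood sibling's line as half a unit, there are 7/2 units in €1,008,000, so one unit is €288,000. Whole-blood lines (Yara, Benedek, and Uma) take €288,000 each; half-blood lines (Declan) take €144,000 each.
Declan's share (€144,000) passes entirely to Freya.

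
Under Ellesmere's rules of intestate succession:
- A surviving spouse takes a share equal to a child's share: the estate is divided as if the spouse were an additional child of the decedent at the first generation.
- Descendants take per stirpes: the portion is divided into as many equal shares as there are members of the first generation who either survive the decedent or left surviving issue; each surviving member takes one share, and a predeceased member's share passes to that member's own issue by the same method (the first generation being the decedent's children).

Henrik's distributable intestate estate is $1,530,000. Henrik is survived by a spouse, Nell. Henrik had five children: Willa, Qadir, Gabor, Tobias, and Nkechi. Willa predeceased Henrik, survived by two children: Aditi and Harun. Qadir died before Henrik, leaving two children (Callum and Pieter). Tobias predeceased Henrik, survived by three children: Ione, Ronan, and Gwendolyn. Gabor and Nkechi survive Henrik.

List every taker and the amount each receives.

Nell: $255,000; Aditi: $127,500; Harun: $127,500; Callum: $127,500; Pieter: $127,500; Gabor: $255,000; Ione: $85,000; Ronan: $85,000; Gwendolyn: $85,000; Nkechi: $255,000

The spouse counts as an additional share at the children's level, so there are 6 primary shares of $255,000. Nell takes one such share ($255,000).
The children's combined portion ($1,275,000) is divided into 5 shares of $255,000: Gabor and Nkechi each take $255,000; Willa's $255,000 share passes to Willa's issue; Qadir's $255,000 share passes to Qadir's issue; Tobias's $255,000 share passes to Tobias's issue.
Willa's share ($255,000) is divided into 2 shares of $127,500: Aditi and Harun each take $127,500.
Qadir's share ($255,000) is divided into 2 shares of $127,500: Callum and Pieter each take $127,500.
Tobias's share ($255,000) is divided into 3 shares of $85,000: Ione, Ronan, and Gwendolyn each take $85,000.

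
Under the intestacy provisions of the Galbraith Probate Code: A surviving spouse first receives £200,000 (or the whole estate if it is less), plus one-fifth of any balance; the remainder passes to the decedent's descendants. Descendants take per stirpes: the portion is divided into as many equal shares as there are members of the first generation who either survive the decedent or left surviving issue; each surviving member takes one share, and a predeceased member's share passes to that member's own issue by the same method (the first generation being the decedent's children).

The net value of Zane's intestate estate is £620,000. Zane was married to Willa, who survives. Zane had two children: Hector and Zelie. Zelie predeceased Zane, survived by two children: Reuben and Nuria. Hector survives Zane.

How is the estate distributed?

Willa: £284,000; Hector: £168,000; Reuben: £84,000; Nuria: £84,000

Willa first takes £200,000, leaving a balance of £420,000. Willa then takes one-fifth of the balance (£84,000), for a total of £284,000. The remaining £336,000 passes to the descendants.
The descendants' portion (£336,000) is divided into 2 shares of £168,000: Hector takes £168,000; Zelie's £168,000 share passes to Zelie's issue.
Zelie's share (£168,000) is divided into 2 shares of £84,000: Reuben and Nuria each take £84,000.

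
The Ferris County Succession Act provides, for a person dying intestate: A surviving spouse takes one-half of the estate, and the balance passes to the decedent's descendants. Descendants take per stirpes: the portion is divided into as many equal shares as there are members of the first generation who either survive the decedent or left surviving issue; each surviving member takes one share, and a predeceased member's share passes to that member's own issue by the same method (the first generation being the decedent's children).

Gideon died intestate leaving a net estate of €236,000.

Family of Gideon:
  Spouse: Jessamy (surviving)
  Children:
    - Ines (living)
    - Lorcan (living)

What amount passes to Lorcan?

Lorcan receives €59,000.

Jessamy takes one-half of €236,000 = €118,000. The remaining €118,000 passes to the descendants.
The descendants' portion (€118,000) is divided into 2 shares of €59,000: Ines and Lorcan each take €59,000.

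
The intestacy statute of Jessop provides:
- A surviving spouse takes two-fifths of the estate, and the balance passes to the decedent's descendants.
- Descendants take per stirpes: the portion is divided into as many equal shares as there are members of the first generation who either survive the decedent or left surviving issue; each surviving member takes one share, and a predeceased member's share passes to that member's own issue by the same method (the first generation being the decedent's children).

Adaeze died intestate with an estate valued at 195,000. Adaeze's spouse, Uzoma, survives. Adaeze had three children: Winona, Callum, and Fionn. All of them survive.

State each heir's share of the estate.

Uzoma takes two-fifths of 195,000 = 78,000. The remaining 117,000 passes to the descendants.
The descendants' portion (117,000) is divided into 3 shares of 39,000: Winona, Callum, and Fionn each take 39,000.

Uzoma: 78,000; Winona: 39,000; Callum: 39,000; Fionn: 39,000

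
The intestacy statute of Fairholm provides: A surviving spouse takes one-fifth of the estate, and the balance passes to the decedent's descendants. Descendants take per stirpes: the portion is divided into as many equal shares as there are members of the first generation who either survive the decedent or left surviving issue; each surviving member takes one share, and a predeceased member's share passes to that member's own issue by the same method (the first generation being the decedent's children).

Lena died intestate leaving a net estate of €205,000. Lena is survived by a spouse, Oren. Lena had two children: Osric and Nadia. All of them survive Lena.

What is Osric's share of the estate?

Osric receives €82,000.

Oren takes one-fifth of €205,000 = €41,000. The remaining €164,000 passes to the descendants.
The descendants' portion (€164,000) is divided into 2 shares of €82,000: Osric and Nadia each take €82,000.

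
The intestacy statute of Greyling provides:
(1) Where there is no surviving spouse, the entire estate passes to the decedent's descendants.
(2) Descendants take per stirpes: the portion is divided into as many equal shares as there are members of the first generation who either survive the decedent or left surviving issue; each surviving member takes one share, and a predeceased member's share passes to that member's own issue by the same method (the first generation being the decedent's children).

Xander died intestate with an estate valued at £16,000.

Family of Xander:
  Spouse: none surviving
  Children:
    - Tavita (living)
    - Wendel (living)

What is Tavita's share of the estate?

Tavita receives £8,000.

The entire £16,000 passes to the descendants.
That amount (£16,000) is divided into 2 shares of £8,000: Tavita and Wendel each take £8,000.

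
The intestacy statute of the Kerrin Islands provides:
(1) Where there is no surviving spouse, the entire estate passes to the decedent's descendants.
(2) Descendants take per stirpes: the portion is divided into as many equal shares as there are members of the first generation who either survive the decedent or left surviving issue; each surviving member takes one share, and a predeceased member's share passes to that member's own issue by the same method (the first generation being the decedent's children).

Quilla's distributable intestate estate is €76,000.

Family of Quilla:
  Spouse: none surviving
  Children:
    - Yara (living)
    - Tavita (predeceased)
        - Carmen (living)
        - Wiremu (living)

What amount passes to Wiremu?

The entire €76,000 passes to the descendants.
That amount (€76,000) is divided into 2 shares of €38,000: Yara takes €38,000; Tavita's €38,000 share passes to Tavita's issue.
Tavita's share (€38,000) is divided into 2 shares of €19,000: Carmen and Wiremu each take €19,000.

Wiremu receives €19,000.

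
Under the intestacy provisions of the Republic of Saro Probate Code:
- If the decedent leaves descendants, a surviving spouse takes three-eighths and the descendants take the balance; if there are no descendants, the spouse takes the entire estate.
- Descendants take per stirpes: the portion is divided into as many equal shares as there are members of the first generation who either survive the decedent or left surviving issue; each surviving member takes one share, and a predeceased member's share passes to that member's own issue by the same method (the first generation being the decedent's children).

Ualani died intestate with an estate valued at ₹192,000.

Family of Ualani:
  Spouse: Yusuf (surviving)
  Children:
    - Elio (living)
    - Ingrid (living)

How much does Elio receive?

Yusuf takes three-eighths of ₹192,000 = ₹72,000. The remaining ₹120,000 passes to the descendants.
The descendants' portion (₹120,000) is divided into 2 shares of ₹60,000: Elio and Ingrid each take ₹60,000.

Elio receives ₹60,000.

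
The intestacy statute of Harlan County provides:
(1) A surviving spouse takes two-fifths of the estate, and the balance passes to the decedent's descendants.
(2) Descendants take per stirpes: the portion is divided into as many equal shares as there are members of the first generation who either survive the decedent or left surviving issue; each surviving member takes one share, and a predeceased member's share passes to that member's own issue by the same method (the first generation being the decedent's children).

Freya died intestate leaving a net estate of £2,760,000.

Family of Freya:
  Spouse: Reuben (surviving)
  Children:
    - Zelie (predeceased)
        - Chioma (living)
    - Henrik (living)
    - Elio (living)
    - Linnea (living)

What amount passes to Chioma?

Reuben takes two-fifths of £2,760,000 = £1,104,000. The remaining £1,656,000 passes to the descendants.
The descendants' portion (£1,656,000) is divided into 4 shares of £414,000: Henrik, Elio, and Linnea each take £414,000; Zelie's £414,000 share passes to Zelie's issue.
Zelie's share (£414,000) passes entirely to Chioma.

Chioma receives £414,000.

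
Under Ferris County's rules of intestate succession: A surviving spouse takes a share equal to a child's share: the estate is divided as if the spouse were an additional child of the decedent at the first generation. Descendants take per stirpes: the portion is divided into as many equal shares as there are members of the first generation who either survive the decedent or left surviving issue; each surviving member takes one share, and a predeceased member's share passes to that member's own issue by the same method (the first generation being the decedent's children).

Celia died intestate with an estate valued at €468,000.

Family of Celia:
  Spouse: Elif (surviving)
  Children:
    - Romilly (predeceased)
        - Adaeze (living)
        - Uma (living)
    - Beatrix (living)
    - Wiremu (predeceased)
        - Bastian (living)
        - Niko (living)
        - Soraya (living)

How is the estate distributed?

Elif: €117,000; Adaeze: €58,500; Uma: €58,500; Beatrix: €117,000; Bastian: €39,000; Niko: €39,000; Soraya: €39,000

The spouse counts as an additional share at the children's level, so there are 4 primary shares of €117,000. Elif takes one such share (€117,000).
The children's combined portion (€351,000) is divided into 3 shares of €117,000: Beatrix takes €117,000; Romilly's €117,000 share passes to Romilly's issue; Wiremu's €117,000 share passes to Wiremu's issue.
Romilly's share (€117,000) is divided into 2 shares of €58,500: Adaeze and Uma each take €58,500.
Wiremu's share (€117,000) is divided into 3 shares of €39,000: Bastian, Niko, and Soraya each take €39,000.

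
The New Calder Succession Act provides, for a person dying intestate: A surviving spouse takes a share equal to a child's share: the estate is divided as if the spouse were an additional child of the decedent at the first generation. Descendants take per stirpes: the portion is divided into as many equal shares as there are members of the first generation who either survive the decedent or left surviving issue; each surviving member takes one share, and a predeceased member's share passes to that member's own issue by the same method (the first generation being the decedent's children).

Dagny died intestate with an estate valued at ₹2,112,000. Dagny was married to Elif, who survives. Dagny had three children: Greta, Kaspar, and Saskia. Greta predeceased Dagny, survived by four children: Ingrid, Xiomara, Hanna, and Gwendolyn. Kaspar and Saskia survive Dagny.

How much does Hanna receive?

The spouse counts as an additional share at the children's level, so there are 4 primary shares of ₹528,000. Elif takes one such share (₹528,000).
The children's combined portion (₹1,584,000) is divided into 3 shares of ₹528,000: Kaspar and Saskia each take ₹528,000; Greta's ₹528,000 share passes to Greta's issue.
Greta's share (₹528,000) is divided into 4 shares of ₹132,000: Ingrid, Xiomara, Hanna, and Gwendolyn each take ₹132,000.

Hanna receives ₹132,000.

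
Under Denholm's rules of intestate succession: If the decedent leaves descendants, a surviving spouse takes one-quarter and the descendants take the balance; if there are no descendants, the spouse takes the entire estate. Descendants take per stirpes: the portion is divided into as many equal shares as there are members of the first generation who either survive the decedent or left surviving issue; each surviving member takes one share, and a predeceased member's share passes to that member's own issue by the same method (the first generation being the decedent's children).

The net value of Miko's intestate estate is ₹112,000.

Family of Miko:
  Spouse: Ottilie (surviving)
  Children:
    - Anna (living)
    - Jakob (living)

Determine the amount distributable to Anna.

Ottilie takes one-quarter of ₹112,000 = ₹28,000. The remaining ₹84,000 passes to the descendants.
The descendants' portion (₹84,000) is divided into 2 shares of ₹42,000: Anna and Jakob each take ₹42,000.

Anna receives ₹42,000.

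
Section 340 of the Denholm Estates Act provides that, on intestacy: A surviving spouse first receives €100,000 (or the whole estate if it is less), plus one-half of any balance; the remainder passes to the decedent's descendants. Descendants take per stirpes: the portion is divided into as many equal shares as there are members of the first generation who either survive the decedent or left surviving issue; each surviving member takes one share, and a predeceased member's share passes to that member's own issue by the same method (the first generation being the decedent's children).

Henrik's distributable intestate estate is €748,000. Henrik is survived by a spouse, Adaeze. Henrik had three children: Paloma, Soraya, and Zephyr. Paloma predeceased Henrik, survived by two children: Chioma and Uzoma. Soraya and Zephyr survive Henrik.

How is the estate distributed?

Adaeze first takes €100,000, leaving a balance of €648,000. Adaeze then takes one-half of the balance (€324,000), for a total of €424,000. The remaining €324,000 passes to the descendants.
The descendants' portion (€324,000) is divided into 3 shares of €108,000: Soraya and Zephyr each take €108,000; Paloma's €108,000 share passes to Paloma's issue.
Paloma's share (€108,000) is divided into 2 shares of €54,000: Chioma and Uzoma each take €54,000.

Adaeze: €424,000; Chioma: €54,000; Uzoma: €54,000; Soraya: €108,000; Zephyr: €108,000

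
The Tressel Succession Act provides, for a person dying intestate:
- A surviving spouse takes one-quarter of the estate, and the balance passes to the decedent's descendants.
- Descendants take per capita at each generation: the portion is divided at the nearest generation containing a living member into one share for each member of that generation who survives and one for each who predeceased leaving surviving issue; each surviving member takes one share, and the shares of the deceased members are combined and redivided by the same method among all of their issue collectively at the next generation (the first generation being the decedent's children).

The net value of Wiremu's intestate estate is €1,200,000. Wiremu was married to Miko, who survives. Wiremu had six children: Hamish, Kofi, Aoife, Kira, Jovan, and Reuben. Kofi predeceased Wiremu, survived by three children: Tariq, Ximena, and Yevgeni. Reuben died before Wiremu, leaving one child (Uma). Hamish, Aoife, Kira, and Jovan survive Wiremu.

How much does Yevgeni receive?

Yevgeni receives €75,000.

Miko takes one-quarter of €1,200,000 = €300,000. The remaining €900,000 passes to the descendants.
The descendants' portion (€900,000) is divided at the children's generation into 6 shares of €150,000. Hamish, Aoife, Kira, and Jovan each take €150,000. The 2 shares of the deceased (Kofi and Reuben) are combined into a pool of €300,000.
That pool (€300,000) is divided at the grandchildren's generation equally among Tariq, Ximena, Yevgeni, and Uma: €75,000 each.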